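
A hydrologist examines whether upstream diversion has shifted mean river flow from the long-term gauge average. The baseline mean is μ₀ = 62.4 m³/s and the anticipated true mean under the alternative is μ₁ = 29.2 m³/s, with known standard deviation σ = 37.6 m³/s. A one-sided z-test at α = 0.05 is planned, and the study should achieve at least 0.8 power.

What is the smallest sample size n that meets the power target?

n = 8

Standardized effect: d = |μ₁ − μ₀| / σ = |29.2 − 62.4| / 37.6 = 0.8830
For power 0.8 need Φ(δ − z_{0.05}) = 0.8, so δ = z_{0.05} + z_{0.20} = 1.645 + 0.842 = 2.486.
δ = d·√n ⇒ n = (δ/d)² = (2.486 / 0.8830)² = 7.93.
Rounding up, n = 8.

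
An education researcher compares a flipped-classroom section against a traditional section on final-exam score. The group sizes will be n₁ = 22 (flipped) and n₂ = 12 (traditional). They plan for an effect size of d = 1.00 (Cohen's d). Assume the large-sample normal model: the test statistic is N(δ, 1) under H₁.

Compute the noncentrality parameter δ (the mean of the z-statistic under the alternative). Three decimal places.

δ = d / √(1/n₁ + 1/n₂) = 1.00 / √(1/22 + 1/12) = 2.7865

δ ≈ 2.787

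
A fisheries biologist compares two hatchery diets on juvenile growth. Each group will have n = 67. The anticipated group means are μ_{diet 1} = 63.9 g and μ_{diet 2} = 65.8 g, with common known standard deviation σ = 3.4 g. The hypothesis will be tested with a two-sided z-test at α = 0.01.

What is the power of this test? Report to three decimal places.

Standardized effect: d = |μ_{diet 1} − μ_{diet 2}| / σ = |63.9 − 65.8| / 3.4 = 0.5588
Noncentrality parameter: δ = d·√(n/2) = 0.5588 × √(67/2) = 3.2344
Two-sided α = 0.01 → critical value z_{0.005} = 2.576.
Power = Φ(δ − 2.576) + Φ(−δ − 2.576) = Φ(0.659) + Φ(-5.810) = 0.7449 + 0.0000 = 0.7449.

Power ≈ 0.745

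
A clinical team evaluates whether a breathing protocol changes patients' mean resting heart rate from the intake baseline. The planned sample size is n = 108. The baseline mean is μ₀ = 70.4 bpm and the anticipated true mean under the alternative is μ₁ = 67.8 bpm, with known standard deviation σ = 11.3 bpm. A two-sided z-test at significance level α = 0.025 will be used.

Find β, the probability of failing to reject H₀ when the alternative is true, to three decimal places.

β ≈ 0.440

Standardized effect: d = |μ₁ − μ₀| / σ = |67.8 − 70.4| / 11.3 = 0.2301
Noncentrality parameter: δ = d·√n = 0.2301 × √108 = 2.3911
Critical value for a two-sided test at α = 0.025: z_{α/2} = 2.241.
Power = Φ(δ − 2.241) + Φ(−δ − 2.241) = Φ(0.150) + Φ(-4.633) = 0.5595 + 0.0000 = 0.5595.
Type II error: β = 1 − power = 1 − 0.5595 = 0.4405.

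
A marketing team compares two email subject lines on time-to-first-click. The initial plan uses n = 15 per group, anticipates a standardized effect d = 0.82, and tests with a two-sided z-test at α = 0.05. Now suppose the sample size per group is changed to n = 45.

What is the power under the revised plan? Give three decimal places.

Power ≈ 0.973

With n = 45 per group: δ = d·√(n/2) = 0.82 × √(45/2) = 3.8896. Critical value z_{0.025} = 1.960.
Revised power = Φ(δ − 1.960) + Φ(−δ − 1.960) = Φ(1.930) + Φ(-5.850) = 0.9732 + 0.0000 = 0.9732.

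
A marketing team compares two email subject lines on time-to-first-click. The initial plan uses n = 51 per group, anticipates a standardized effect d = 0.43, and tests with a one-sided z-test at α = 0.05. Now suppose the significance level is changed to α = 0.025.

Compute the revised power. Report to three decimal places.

δ = d·√(n/2) = 0.43 × √(51/2) = 2.1714 (unchanged). New critical value: z_{0.025} = 1.960.
Revised power = Φ(δ − 1.960) = Φ(0.211) = 0.5837.

Power ≈ 0.584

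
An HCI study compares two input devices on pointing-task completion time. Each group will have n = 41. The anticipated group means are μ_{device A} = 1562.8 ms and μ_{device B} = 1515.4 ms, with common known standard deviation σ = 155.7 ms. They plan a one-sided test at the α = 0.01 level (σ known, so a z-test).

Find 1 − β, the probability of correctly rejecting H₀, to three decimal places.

Power ≈ 0.172

Standardized effect: d = |μ_{device A} − μ_{device B}| / σ = |1562.8 − 1515.4| / 155.7 = 0.3044
Noncentrality parameter: δ = d·√(n/2) = 0.3044 × √(41/2) = 1.3784
Critical value for a one-sided test at α = 0.01: z_α = 2.326.
Power = Φ(δ − 2.326) = Φ(-0.948) = 0.1716.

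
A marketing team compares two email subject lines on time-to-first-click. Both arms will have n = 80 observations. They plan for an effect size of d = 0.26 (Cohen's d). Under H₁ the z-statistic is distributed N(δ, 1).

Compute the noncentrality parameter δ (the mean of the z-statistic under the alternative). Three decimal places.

The noncentrality parameter scales effect size by the design's sample-size factor: δ = d·√(n/2) = 0.26 × √(80/2) = 1.6444

δ ≈ 1.644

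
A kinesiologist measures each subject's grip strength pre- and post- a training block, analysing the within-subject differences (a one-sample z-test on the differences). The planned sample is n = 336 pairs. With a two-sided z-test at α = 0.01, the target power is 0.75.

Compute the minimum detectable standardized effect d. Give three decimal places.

d ≈ 0.177

Need Φ(δ − 2.576) = 0.75, so δ = 2.576 + 0.674 = 3.250.
(The second rejection-region term Φ(−δ − z_{α/2}) is negligible and dropped.)
δ = d·√n ⇒ d = δ/√n = 3.250/√336 = 0.1773.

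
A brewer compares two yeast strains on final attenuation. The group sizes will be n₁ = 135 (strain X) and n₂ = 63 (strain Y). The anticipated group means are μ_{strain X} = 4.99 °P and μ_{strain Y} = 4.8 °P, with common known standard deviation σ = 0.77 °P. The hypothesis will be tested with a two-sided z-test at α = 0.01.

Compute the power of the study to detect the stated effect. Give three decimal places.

Power ≈ 0.169

Standardized effect: d = |μ_{strain X} − μ_{strain Y}| / σ = |4.99 − 4.8| / 0.77 = 0.2468
Noncentrality parameter: δ = d / √(1/n₁ + 1/n₂) = 0.2468 / √(1/135 + 1/63) = 1.6172
Critical value for a two-sided test at α = 0.01: z_{α/2} = 2.576.
Power = Φ(δ − 2.576) + Φ(−δ − 2.576) = Φ(-0.959) + Φ(-4.193) = 0.1689 + 0.0000 = 0.1689.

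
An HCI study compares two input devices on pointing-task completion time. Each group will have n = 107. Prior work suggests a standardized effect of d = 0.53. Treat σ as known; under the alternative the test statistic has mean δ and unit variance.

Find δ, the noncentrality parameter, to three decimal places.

δ ≈ 3.877

The noncentrality parameter scales effect size by the design's sample-size factor: δ = d·√(n/2) = 0.53 × √(107/2) = 3.8766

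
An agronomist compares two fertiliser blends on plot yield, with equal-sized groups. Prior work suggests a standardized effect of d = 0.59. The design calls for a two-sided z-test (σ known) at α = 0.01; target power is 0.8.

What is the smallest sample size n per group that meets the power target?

n = 68 per group

For power 0.8 need Φ(δ − z_{0.005}) = 0.8, so δ = z_{0.005} + z_{0.20} = 2.576 + 0.842 = 3.417.
(The Φ(−δ − z_{α/2}) term is vanishingly small for δ > 0 and is dropped in the standard sample-size formula.)
δ = d·√(n/2) ⇒ n = 2(δ/d)² = 2 × (3.417 / 0.59)² = 67.10.
Rounding up, n = 68 per group.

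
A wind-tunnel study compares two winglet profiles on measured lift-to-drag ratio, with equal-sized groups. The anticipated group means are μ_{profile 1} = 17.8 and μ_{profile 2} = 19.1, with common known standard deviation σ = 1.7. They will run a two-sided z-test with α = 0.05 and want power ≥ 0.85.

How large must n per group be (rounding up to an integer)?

Standardized effect: d = |μ_{profile 1} − μ_{profile 2}| / σ = |17.8 − 19.1| / 1.7 = 0.7647
For power 0.85 need Φ(δ − z_{0.025}) = 0.85, so δ = z_{0.025} + z_{0.15} = 1.960 + 1.036 = 2.996.
(For δ > 0 the lower-tail rejection region contributes negligibly to power, so the one-term inversion is standard.)
δ = d·√(n/2) ⇒ n = 2(δ/d)² = 2 × (2.996 / 0.7647)² = 30.71.
Round up to the next whole unit.

n = 31 per group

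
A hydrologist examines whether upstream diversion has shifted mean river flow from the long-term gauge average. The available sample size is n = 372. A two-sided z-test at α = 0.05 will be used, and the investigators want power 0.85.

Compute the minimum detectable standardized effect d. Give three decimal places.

d ≈ 0.155

Required noncentrality: δ = z_{0.025} + z_{0.15} = 1.960 + 1.036 = 2.996.
(The second rejection-region term Φ(−δ − z_{α/2}) is negligible and dropped.)
δ = d·√n ⇒ d = δ/√n = 2.996/√372 = 0.1554.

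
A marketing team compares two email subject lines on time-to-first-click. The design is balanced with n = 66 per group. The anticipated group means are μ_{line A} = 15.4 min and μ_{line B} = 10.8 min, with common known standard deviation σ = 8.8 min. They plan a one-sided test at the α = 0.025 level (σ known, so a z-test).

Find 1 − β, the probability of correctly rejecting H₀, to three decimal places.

Standardized effect: d = |μ_{line A} − μ_{line B}| / σ = |15.4 − 10.8| / 8.8 = 0.5227
Noncentrality parameter: δ = d·√(n/2) = 0.5227 × √(66/2) = 3.0028
One-sided α = 0.025 → critical value z_{0.025} = 1.960.
Power = Φ(δ − 1.960) = Φ(1.043) = 0.8515.

Power ≈ 0.851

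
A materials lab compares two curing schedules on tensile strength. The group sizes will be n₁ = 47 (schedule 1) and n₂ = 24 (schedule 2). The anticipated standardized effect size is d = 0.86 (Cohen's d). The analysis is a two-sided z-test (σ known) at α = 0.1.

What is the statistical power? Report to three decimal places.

Noncentrality parameter: δ = d / √(1/n₁ + 1/n₂) = 0.86 / √(1/47 + 1/24) = 3.4279
Critical value for a two-sided test at α = 0.1: z_{α/2} = 1.645.
Power = Φ(δ − 1.645) + Φ(−δ − 1.645) = Φ(1.783) + Φ(-5.073) = 0.9627 + 0.0000 = 0.9627.

Power ≈ 0.963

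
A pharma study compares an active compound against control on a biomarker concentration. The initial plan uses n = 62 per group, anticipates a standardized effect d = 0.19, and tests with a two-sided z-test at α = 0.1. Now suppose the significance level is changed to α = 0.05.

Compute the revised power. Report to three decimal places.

Power ≈ 0.185

δ = d·√(n/2) = 0.19 × √(62/2) = 1.0579 (unchanged). New critical value: z_{0.025} = 1.960.
Revised power = Φ(δ − 1.960) + Φ(−δ − 1.960) = Φ(-0.902) + Φ(-3.018) = 0.1835 + 0.0013 = 0.1848.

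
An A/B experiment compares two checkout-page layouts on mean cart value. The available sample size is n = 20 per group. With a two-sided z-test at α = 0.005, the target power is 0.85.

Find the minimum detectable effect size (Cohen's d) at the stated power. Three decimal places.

Need Φ(δ − 2.807) = 0.85, so δ = 2.807 + 1.036 = 3.843.
(Lower-tail contribution to power is negligible for δ > 0.)
δ = d·√(n/2) ⇒ d = δ/√(n/2) = 3.843/√(20/2) = 1.2154.

d ≈ 1.215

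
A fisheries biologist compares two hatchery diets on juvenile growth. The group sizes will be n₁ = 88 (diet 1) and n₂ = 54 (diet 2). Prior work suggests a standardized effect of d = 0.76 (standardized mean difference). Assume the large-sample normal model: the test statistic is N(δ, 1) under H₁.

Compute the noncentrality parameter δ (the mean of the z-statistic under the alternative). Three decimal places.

δ ≈ 4.397

The noncentrality parameter scales effect size by the design's sample-size factor: δ = d / √(1/n₁ + 1/n₂) = 0.76 / √(1/88 + 1/54) = 4.3965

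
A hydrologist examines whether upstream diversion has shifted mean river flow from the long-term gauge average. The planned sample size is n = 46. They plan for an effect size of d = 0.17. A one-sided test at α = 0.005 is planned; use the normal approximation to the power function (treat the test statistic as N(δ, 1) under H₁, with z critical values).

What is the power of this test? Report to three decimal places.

Noncentrality parameter: δ = d·√n = 0.17 × √46 = 1.1530
One-sided α = 0.005 → critical value z_{0.005} = 2.576.
Power = P(Z > 2.576 − δ) = Φ(-1.423) = 0.0774.

Power ≈ 0.077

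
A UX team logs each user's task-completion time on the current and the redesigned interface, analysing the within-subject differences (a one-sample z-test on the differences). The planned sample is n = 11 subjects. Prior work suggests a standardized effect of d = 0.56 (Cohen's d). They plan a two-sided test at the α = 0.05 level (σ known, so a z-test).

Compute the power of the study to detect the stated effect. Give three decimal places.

Noncentrality parameter: δ = d·√n = 0.56 × √11 = 1.8573
Critical value for a two-sided test at α = 0.05: z_{α/2} = 1.960.
Power = Φ(δ − 1.960) + Φ(−δ − 1.960) = Φ(-0.103) + Φ(-3.817) = 0.4591 + 0.0001 = 0.4592.

Power ≈ 0.459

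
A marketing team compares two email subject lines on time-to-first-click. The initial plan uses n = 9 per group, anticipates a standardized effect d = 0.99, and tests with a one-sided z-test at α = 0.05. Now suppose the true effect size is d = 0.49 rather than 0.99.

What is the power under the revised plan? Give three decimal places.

Power ≈ 0.272

With d = 0.49: δ = d·√(n/2) = 0.49 × √(9/2) = 1.0394. Critical value z_{0.05} = 1.645.
Revised power = P(Z > 1.645 − δ) = Φ(-0.605) = 0.2725.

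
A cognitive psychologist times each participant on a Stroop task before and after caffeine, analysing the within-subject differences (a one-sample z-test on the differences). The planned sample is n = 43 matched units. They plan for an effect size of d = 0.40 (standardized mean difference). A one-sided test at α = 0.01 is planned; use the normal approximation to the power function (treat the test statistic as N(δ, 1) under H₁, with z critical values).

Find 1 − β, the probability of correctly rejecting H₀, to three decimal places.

Noncentrality parameter: δ = d·√n = 0.40 × √43 = 2.6230
One-sided α = 0.01 → critical value z_{0.01} = 2.326.
Power = P(Z > 2.326 − δ) = Φ(0.297) = 0.6166.

Power ≈ 0.617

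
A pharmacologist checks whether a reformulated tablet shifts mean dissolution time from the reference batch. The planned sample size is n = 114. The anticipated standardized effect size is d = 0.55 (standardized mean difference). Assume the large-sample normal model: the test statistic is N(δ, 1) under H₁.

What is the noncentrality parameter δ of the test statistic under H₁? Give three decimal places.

The noncentrality parameter scales effect size by the design's sample-size factor: δ = d·√n = 0.55 × √114 = 5.8724

δ ≈ 5.872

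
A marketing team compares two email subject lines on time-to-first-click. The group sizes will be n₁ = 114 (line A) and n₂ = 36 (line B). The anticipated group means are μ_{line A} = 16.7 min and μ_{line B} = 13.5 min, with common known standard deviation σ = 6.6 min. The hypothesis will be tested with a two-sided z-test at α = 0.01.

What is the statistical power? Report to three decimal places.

Power ≈ 0.484

Standardized effect: d = |μ_{line A} − μ_{line B}| / σ = |16.7 − 13.5| / 6.6 = 0.4848
Noncentrality parameter: δ = d / √(1/n₁ + 1/n₂) = 0.4848 / √(1/114 + 1/36) = 2.5361
Critical value for a two-sided test at α = 0.01: z_{α/2} = 2.576.
Power = Φ(δ − 2.576) + Φ(−δ − 2.576) = Φ(-0.040) + Φ(-5.112) = 0.4841 + 0.0000 = 0.4841.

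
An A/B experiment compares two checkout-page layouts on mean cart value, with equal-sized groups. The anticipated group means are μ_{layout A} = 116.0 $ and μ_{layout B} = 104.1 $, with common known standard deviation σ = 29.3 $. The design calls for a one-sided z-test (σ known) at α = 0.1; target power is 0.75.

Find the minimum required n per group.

Standardized effect: d = |μ_{layout A} − μ_{layout B}| / σ = |116.0 − 104.1| / 29.3 = 0.4061
For power 0.75 need Φ(δ − z_{0.1}) = 0.75, so δ = z_{0.1} + z_{0.25} = 1.282 + 0.674 = 1.956.
δ = d·√(n/2) ⇒ n = 2(δ/d)² = 2 × (1.956 / 0.4061)² = 46.39.
Rounding up, n = 47 per group.

n = 47 per group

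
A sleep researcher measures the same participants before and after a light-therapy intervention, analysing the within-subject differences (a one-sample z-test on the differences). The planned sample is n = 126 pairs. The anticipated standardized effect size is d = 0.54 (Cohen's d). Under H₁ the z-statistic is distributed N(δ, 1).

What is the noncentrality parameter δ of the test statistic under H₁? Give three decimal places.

δ ≈ 6.061

δ = d·√n = 0.54 × √126 = 6.0615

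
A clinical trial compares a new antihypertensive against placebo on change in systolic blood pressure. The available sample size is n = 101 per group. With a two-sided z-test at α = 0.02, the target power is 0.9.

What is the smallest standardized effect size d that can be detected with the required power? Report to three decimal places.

d ≈ 0.508

Need Φ(δ − 2.326) = 0.9, so δ = 2.326 + 1.282 = 3.608.
(Lower-tail contribution to power is negligible for δ > 0.)
δ = d·√(n/2) ⇒ d = δ/√(n/2) = 3.608/√(101/2) = 0.5077.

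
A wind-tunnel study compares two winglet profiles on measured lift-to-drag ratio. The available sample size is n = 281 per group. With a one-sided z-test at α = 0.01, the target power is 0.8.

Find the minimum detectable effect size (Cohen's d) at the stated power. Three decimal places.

d ≈ 0.267

Need Φ(δ − 2.326) = 0.8, so δ = 2.326 + 0.842 = 3.168.
δ = d·√(n/2) ⇒ d = δ/√(n/2) = 3.168/√(281/2) = 0.2673.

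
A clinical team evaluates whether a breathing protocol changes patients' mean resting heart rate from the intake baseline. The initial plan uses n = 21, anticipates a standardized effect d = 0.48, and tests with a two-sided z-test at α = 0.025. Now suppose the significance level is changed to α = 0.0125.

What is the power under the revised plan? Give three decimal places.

Power ≈ 0.383

δ = d·√n = 0.48 × √21 = 2.1996 (unchanged). New critical value: z_{0.0063} = 2.498.
Revised power = Φ(δ − 2.498) + Φ(−δ − 2.498) = Φ(-0.298) + Φ(-4.697) = 0.3828 + 0.0000 = 0.3828.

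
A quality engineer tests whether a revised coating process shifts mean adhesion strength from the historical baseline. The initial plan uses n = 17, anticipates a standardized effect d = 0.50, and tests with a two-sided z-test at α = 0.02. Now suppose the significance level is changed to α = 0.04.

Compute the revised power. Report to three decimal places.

δ = d·√n = 0.50 × √17 = 2.0616 (unchanged). New critical value: z_{0.02} = 2.054.
Revised power = Φ(δ − 2.054) + Φ(−δ − 2.054) = Φ(0.008) + Φ(-4.115) = 0.5031 + 0.0000 = 0.5031.

Power ≈ 0.503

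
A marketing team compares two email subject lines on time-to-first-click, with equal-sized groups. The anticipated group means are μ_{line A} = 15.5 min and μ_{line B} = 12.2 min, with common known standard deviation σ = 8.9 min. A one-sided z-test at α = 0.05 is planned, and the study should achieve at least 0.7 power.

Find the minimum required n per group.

n = 69 per group

Standardized effect: d = |μ_{line A} − μ_{line B}| / σ = |15.5 − 12.2| / 8.9 = 0.3708
For power 0.7 need Φ(δ − z_{0.05}) = 0.7, so δ = z_{0.05} + z_{0.30} = 1.645 + 0.524 = 2.169.
δ = d·√(n/2) ⇒ n = 2(δ/d)² = 2 × (2.169 / 0.3708)² = 68.45.
Rounding up, n = 69 per group.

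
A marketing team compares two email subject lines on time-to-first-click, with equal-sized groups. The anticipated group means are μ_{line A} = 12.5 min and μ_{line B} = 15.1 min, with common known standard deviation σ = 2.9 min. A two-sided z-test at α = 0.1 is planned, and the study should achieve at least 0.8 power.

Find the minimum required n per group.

n = 16 per group

Standardized effect: d = |μ_{line A} − μ_{line B}| / σ = |12.5 − 15.1| / 2.9 = 0.8966
Set Φ(δ − 1.645) = 0.8; then δ − 1.645 = Φ⁻¹(0.8) = 0.842, giving δ = 2.486.
(For δ > 0 the lower-tail rejection region contributes negligibly to power, so the one-term inversion is standard.)
δ = d·√(n/2) ⇒ n = 2(δ/d)² = 2 × (2.486 / 0.8966)² = 15.38.
Round up to the next whole unit.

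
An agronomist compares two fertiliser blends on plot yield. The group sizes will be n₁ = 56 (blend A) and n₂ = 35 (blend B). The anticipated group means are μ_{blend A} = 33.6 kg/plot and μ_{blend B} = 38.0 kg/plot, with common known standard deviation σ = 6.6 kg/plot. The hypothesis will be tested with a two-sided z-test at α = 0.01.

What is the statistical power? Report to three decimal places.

Power ≈ 0.698

Standardized effect: d = |μ_{blend A} − μ_{blend B}| / σ = |33.6 − 38.0| / 6.6 = 0.6667
Noncentrality parameter: δ = d / √(1/n₁ + 1/n₂) = 0.6667 / √(1/56 + 1/35) = 3.0940
Two-sided α = 0.01 → critical value z_{0.005} = 2.576.
Power = Φ(δ − 2.576) + Φ(−δ − 2.576) = Φ(0.518) + Φ(-5.670) = 0.6978 + 0.0000 = 0.6978.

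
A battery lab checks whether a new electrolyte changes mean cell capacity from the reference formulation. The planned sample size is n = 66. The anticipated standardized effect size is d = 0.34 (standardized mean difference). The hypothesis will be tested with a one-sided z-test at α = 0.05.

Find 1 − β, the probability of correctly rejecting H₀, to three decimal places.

Power ≈ 0.868

Noncentrality parameter: δ = d·√n = 0.34 × √66 = 2.7622
One-sided α = 0.05 → critical value z_{0.05} = 1.645.
Power = Φ(δ − 1.645) = Φ(1.117) = 0.8681.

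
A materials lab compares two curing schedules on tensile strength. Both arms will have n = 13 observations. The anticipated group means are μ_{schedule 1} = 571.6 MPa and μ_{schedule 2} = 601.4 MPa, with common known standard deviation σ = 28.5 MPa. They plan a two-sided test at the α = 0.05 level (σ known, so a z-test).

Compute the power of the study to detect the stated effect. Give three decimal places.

Standardized effect: d = |μ_{schedule 1} − μ_{schedule 2}| / σ = |571.6 − 601.4| / 28.5 = 1.0456
Noncentrality parameter: δ = d·√(n/2) = 1.0456 × √(13/2) = 2.6658
Two-sided α = 0.05 → critical value z_{0.025} = 1.960.
Power = Φ(δ − 1.960) + Φ(−δ − 1.960) = Φ(0.706) + Φ(-4.626) = 0.7599 + 0.0000 = 0.7599.

Power ≈ 0.760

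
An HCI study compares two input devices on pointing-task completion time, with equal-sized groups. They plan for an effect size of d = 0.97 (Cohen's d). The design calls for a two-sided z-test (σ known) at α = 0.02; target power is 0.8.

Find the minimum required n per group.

n = 22 per group

For power 0.8 need Φ(δ − z_{0.01}) = 0.8, so δ = z_{0.01} + z_{0.20} = 2.326 + 0.842 = 3.168.
(Ignoring the negligible lower-tail rejection probability gives the usual closed-form inversion.)
δ = d·√(n/2) ⇒ n = 2(δ/d)² = 2 × (3.168 / 0.97)² = 21.33.
Rounding up, n = 22 per group.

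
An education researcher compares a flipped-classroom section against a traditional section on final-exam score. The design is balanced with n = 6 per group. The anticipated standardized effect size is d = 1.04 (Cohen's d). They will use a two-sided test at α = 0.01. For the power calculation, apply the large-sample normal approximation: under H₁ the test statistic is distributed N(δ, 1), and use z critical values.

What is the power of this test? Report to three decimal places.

Power ≈ 0.219

Noncentrality parameter: δ = d·√(n/2) = 1.04 × √(6/2) = 1.8013
Two-sided α = 0.01 → critical value z_{0.005} = 2.576.
Power = Φ(δ − 2.576) + Φ(−δ − 2.576) = Φ(-0.774) + Φ(-4.377) = 0.2193 + 0.0000 = 0.2193.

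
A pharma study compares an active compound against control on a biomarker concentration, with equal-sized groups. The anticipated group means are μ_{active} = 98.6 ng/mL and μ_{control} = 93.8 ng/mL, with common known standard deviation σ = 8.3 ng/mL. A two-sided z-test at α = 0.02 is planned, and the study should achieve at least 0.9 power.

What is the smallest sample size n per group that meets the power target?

Standardized effect: d = |μ_{active} − μ_{control}| / σ = |98.6 − 93.8| / 8.3 = 0.5783
For power 0.9 need Φ(δ − z_{0.01}) = 0.9, so δ = z_{0.01} + z_{0.10} = 2.326 + 1.282 = 3.608.
(The Φ(−δ − z_{α/2}) term is vanishingly small for δ > 0 and is dropped in the standard sample-size formula.)
δ = d·√(n/2) ⇒ n = 2(δ/d)² = 2 × (3.608 / 0.5783)² = 77.84.
Round up to the next whole unit.

n = 78 per group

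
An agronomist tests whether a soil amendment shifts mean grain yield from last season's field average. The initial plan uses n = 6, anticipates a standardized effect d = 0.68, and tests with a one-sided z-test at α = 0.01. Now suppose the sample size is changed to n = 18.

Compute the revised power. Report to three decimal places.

Power ≈ 0.712

With n = 18: δ = d·√n = 0.68 × √18 = 2.8850. Critical value z_{0.01} = 2.326.
Revised power = P(Z > 2.326 − δ) = Φ(0.559) = 0.7118.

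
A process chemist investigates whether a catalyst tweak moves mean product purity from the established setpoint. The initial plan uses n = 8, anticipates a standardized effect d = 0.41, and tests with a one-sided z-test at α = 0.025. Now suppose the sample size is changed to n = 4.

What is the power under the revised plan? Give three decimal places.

With n = 4: δ = d·√n = 0.41 × √4 = 0.8200. Critical value z_{0.025} = 1.960.
Revised power = Φ(δ − 1.960) = Φ(-1.140) = 0.1272.

Power ≈ 0.127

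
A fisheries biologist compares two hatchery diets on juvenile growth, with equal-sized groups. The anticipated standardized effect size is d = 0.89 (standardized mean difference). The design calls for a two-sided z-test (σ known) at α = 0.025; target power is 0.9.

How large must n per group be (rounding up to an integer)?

n = 32 per group

Set Φ(δ − 2.241) = 0.9; then δ − 2.241 = Φ⁻¹(0.9) = 1.282, giving δ = 3.523.
(Ignoring the negligible lower-tail rejection probability gives the usual closed-form inversion.)
δ = d·√(n/2) ⇒ n = 2(δ/d)² = 2 × (3.523 / 0.89)² = 31.34.
Rounding up, n = 32 per group.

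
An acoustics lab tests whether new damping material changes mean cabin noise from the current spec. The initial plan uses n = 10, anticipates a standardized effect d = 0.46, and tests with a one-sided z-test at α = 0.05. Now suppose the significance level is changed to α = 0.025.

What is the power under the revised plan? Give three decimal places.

δ = d·√n = 0.46 × √10 = 1.4546 (unchanged). New critical value: z_{0.025} = 1.960.
Revised power = P(Z > 1.960 − δ) = Φ(-0.505) = 0.3067.

Power ≈ 0.307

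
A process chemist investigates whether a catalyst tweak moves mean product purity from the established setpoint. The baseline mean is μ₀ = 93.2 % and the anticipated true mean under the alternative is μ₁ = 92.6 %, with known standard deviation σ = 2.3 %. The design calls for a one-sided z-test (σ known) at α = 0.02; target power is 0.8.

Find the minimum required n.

Standardized effect: d = |μ₁ − μ₀| / σ = |92.6 − 93.2| / 2.3 = 0.2609
Set Φ(δ − 2.054) = 0.8; then δ − 2.054 = Φ⁻¹(0.8) = 0.842, giving δ = 2.895.
δ = d·√n ⇒ n = (δ/d)² = (2.895 / 0.2609)² = 123.19.
Rounding up, n = 124.

n = 124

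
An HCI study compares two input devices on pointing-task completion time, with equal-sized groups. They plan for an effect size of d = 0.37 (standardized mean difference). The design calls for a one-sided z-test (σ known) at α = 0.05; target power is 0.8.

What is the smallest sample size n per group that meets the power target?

n = 91 per group

For power 0.8 need Φ(δ − z_{0.05}) = 0.8, so δ = z_{0.05} + z_{0.20} = 1.645 + 0.842 = 2.486.
δ = d·√(n/2) ⇒ n = 2(δ/d)² = 2 × (2.486 / 0.37)² = 90.32.
Round up to the next whole unit.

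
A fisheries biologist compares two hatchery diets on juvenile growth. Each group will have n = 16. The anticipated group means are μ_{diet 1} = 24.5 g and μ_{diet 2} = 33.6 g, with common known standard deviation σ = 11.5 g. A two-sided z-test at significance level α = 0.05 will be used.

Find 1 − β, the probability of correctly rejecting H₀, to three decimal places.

Power ≈ 0.610

Standardized effect: d = |μ_{diet 1} − μ_{diet 2}| / σ = |24.5 − 33.6| / 11.5 = 0.7913
Noncentrality parameter: δ = d·√(n/2) = 0.7913 × √(16/2) = 2.2381
Two-sided α = 0.05 → critical value z_{0.025} = 1.960.
Power = Φ(δ − 1.960) + Φ(−δ − 1.960) = Φ(0.278) + Φ(-4.198) = 0.6096 + 0.0000 = 0.6096.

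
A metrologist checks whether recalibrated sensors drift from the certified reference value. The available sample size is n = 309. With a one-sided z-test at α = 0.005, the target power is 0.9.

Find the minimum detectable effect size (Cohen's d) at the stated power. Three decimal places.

Required noncentrality: δ = z_{0.005} + z_{0.10} = 2.576 + 1.282 = 3.857.
δ = d·√n ⇒ d = δ/√n = 3.857/√309 = 0.2194.

d ≈ 0.219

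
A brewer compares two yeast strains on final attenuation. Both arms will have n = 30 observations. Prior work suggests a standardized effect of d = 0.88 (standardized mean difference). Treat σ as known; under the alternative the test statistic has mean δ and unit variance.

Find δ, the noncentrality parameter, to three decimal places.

δ = d·√(n/2) = 0.88 × √(30/2) = 3.4082

δ ≈ 3.408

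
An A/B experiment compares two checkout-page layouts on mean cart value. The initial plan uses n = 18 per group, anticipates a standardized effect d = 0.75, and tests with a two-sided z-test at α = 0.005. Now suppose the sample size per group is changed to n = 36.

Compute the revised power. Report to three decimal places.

Power ≈ 0.646

With n = 36 per group: δ = d·√(n/2) = 0.75 × √(36/2) = 3.1820. Critical value z_{0.0025} = 2.807.
Revised power = Φ(δ − 2.807) + Φ(−δ − 2.807) = Φ(0.375) + Φ(-5.989) = 0.6461 + 0.0000 = 0.6461.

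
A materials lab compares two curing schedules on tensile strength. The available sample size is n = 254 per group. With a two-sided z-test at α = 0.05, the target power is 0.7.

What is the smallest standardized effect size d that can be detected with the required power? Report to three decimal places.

d ≈ 0.220

Required noncentrality: δ = z_{0.025} + z_{0.30} = 1.960 + 0.524 = 2.484.
(The second rejection-region term Φ(−δ − z_{α/2}) is negligible and dropped.)
δ = d·√(n/2) ⇒ d = δ/√(n/2) = 2.484/√(254/2) = 0.2205.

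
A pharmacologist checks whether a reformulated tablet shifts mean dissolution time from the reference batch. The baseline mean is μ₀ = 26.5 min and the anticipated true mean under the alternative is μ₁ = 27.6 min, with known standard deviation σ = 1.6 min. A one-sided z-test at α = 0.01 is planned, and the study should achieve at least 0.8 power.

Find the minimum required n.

n = 22

Standardized effect: d = |μ₁ − μ₀| / σ = |27.6 − 26.5| / 1.6 = 0.6875
Set Φ(δ − 2.326) = 0.8; then δ − 2.326 = Φ⁻¹(0.8) = 0.842, giving δ = 3.168.
δ = d·√n ⇒ n = (δ/d)² = (3.168 / 0.6875)² = 21.23.
Rounding up, n = 22.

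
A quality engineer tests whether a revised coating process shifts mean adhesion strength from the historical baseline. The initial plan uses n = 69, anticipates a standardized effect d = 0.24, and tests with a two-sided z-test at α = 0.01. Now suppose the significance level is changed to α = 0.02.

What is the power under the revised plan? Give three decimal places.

δ = d·√n = 0.24 × √69 = 1.9936 (unchanged). New critical value: z_{0.01} = 2.326.
Revised power = Φ(δ − 2.326) + Φ(−δ − 2.326) = Φ(-0.333) + Φ(-4.320) = 0.3697 + 0.0000 = 0.3697.

Power ≈ 0.370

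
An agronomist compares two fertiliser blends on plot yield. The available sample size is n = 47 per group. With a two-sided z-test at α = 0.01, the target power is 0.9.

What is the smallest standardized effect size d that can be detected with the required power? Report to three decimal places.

d ≈ 0.796

Need Φ(δ − 2.576) = 0.9, so δ = 2.576 + 1.282 = 3.857.
(The second rejection-region term Φ(−δ − z_{α/2}) is negligible and dropped.)
δ = d·√(n/2) ⇒ d = δ/√(n/2) = 3.857/√(47/2) = 0.7957.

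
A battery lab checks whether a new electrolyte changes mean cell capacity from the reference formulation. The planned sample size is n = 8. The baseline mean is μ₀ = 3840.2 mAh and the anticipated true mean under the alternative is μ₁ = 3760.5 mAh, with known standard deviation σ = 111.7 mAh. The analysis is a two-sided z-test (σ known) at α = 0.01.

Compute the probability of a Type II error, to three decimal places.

β ≈ 0.711

Standardized effect: d = |μ₁ − μ₀| / σ = |3760.5 − 3840.2| / 111.7 = 0.7135
Noncentrality parameter: δ = d·√n = 0.7135 × √8 = 2.0181
Two-sided α = 0.01 → critical value z_{0.005} = 2.576.
Power = Φ(δ − 2.576) + Φ(−δ − 2.576) = Φ(-0.558) + Φ(-4.594) = 0.2885 + 0.0000 = 0.2885.
Type II error: β = 1 − power = 1 − 0.2885 = 0.7115.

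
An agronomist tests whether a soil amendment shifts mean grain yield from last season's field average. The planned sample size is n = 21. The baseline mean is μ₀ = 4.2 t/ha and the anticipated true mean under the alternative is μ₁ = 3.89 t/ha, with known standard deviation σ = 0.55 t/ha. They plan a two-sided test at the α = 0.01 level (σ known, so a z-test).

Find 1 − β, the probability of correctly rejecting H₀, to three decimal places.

Power ≈ 0.503

Standardized effect: d = |μ₁ − μ₀| / σ = |3.89 − 4.2| / 0.55 = 0.5636
Noncentrality parameter: λ = d·√n = 0.5636 × √21 = 2.5829
Critical value for a two-sided test at α = 0.01: z_{α/2} = 2.576.
Power = Φ(λ − 2.576) + Φ(−λ − 2.576) = Φ(0.007) + Φ(-5.159) = 0.5028 + 0.0000 = 0.5028.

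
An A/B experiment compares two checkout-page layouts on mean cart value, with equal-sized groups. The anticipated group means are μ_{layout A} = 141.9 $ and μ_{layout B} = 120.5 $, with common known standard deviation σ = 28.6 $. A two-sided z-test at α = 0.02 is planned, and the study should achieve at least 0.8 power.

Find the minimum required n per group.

Standardized effect: d = |μ_{layout A} − μ_{layout B}| / σ = |141.9 − 120.5| / 28.6 = 0.7483
For power 0.8 need Φ(δ − z_{0.01}) = 0.8, so δ = z_{0.01} + z_{0.20} = 2.326 + 0.842 = 3.168.
(Ignoring the negligible lower-tail rejection probability gives the usual closed-form inversion.)
δ = d·√(n/2) ⇒ n = 2(δ/d)² = 2 × (3.168 / 0.7483)² = 35.85.
Rounding up, n = 36 per group.

n = 36 per group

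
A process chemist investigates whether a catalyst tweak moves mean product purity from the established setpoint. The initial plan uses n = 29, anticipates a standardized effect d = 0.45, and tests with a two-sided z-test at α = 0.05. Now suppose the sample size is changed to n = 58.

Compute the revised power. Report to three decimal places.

With n = 58: δ = d·√n = 0.45 × √58 = 3.4271. Critical value z_{0.025} = 1.960.
Revised power = Φ(δ − 1.960) + Φ(−δ − 1.960) = Φ(1.467) + Φ(-5.387) = 0.9288 + 0.0000 = 0.9288.

Power ≈ 0.929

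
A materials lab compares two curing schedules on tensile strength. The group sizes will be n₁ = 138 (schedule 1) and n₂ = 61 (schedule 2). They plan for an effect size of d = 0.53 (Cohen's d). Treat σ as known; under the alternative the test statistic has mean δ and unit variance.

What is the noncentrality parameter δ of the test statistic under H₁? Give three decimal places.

δ = d / √(1/n₁ + 1/n₂) = 0.53 / √(1/138 + 1/61) = 3.4471

δ ≈ 3.447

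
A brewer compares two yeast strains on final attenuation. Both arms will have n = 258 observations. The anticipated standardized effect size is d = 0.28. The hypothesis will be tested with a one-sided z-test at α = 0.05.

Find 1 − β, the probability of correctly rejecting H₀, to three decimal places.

Power ≈ 0.938

Noncentrality parameter: δ = d·√(n/2) = 0.28 × √(258/2) = 3.1802
One-sided α = 0.05 → critical value z_{0.05} = 1.645.
Power = Φ(δ − 1.645) = Φ(1.535) = 0.9376.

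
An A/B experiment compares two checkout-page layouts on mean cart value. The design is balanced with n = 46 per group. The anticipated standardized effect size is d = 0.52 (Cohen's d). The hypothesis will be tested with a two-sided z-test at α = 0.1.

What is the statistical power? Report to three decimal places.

Power ≈ 0.802

Noncentrality parameter: δ = d·√(n/2) = 0.52 × √(46/2) = 2.4938
Two-sided α = 0.1 → critical value z_{0.05} = 1.645.
Power = Φ(δ − 1.645) + Φ(−δ − 1.645) = Φ(0.849) + Φ(-4.139) = 0.8021 + 0.0000 = 0.8021.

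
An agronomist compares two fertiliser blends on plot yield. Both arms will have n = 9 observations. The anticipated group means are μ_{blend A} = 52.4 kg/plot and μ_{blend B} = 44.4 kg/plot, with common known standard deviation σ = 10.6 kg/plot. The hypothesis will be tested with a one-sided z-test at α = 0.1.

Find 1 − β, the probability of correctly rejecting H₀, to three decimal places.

Power ≈ 0.625

Standardized effect: d = |μ_{blend A} − μ_{blend B}| / σ = |52.4 − 44.4| / 10.6 = 0.7547
Noncentrality parameter: δ = d·√(n/2) = 0.7547 × √(9/2) = 1.6010
Critical value for a one-sided test at α = 0.1: z_α = 1.282.
Power = Φ(δ − 1.282) = Φ(0.319) = 0.6253.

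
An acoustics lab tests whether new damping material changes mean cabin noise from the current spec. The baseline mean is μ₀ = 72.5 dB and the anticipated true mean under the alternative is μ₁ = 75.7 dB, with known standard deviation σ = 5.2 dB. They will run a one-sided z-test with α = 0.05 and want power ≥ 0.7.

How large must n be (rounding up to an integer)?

n = 13

Standardized effect: d = |μ₁ − μ₀| / σ = |75.7 − 72.5| / 5.2 = 0.6154
Set Φ(δ − 1.645) = 0.7; then δ − 1.645 = Φ⁻¹(0.7) = 0.524, giving δ = 2.169.
δ = d·√n ⇒ n = (δ/d)² = (2.169 / 0.6154)² = 12.43.
Round up to the next whole unit.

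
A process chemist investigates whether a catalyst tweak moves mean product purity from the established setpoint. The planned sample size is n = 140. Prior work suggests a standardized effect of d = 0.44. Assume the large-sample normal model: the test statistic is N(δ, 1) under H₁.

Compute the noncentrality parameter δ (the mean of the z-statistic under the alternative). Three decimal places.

The noncentrality parameter scales effect size by the design's sample-size factor: δ = d·√n = 0.44 × √140 = 5.2062

δ ≈ 5.206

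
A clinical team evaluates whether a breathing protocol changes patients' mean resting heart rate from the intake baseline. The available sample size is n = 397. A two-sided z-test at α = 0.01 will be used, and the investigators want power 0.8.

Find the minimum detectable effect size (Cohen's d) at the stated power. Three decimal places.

Required noncentrality: δ = z_{0.005} + z_{0.20} = 2.576 + 0.842 = 3.417.
(The second rejection-region term Φ(−δ − z_{α/2}) is negligible and dropped.)
δ = d·√n ⇒ d = δ/√n = 3.417/√397 = 0.1715.

d ≈ 0.172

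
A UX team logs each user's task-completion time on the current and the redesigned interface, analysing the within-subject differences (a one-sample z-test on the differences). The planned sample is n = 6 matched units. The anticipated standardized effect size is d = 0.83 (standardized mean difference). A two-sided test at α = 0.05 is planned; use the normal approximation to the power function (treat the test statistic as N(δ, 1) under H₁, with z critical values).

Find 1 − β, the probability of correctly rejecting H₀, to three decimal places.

Power ≈ 0.529

Noncentrality parameter: δ = d·√n = 0.83 × √6 = 2.0331
Critical value for a two-sided test at α = 0.05: z_{α/2} = 1.960.
Power = Φ(δ − 1.960) + Φ(−δ − 1.960) = Φ(0.073) + Φ(-3.993) = 0.5291 + 0.0000 = 0.5292.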